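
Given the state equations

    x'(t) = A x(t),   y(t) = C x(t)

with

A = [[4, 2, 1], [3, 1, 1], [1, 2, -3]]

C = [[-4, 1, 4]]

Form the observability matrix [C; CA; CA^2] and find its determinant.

5609

CA = [[-9, 1, -15]]
CA^2 = [[-48, -47, 37]]
Observability matrix O = [C; CA; CA^2] = [[-4, 1, 4], [-9, 1, -15], [-48, -47, 37]]
Expanding along the first row, det(O) = (-4)·(1·37 - (-15)·(-47)) - 1·((-9)·37 - (-15)·(-48)) + 4·((-9)·(-47) - 1·(-48)) = (-4)·(-668) - 1·(-1053) + 4·471 = 5609
Since det(O) ≠ 0, rank(O) = 3 and the system is completely observable.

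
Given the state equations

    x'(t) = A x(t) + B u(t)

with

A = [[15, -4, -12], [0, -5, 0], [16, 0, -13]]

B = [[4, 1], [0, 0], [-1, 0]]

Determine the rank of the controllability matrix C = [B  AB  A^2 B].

AB = [[72, 15], [0, 0], [77, 16]]
A^2B = [[156, 33], [0, 0], [151, 32]]
Controllability matrix C = [B  AB  A^2B] = [[4, 1, 72, 15, 156, 33], [0, 0, 0, 0, 0, 0], [-1, 0, 77, 16, 151, 32]]
Row 2 of C is identically zero, so rank(C) ≤ 2.
The 2×2 minor from rows 1, 3, columns 1, 2 is 4·0 - 1·(-1) = 0 - (-1) = 1 ≠ 0, so rank(C) = 2.
rank(C) = 2 < n = 3, so the pair (A, B) is not completely controllable.

2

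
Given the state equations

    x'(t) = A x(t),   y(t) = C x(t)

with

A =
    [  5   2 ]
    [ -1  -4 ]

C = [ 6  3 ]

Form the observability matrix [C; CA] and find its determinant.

CA = [[27, 0]]
Observability matrix O = [C; CA] = [[6, 3], [27, 0]]
det(O) = 6·0 - 3·27 = 0 - 81 = -81
Since det(O) ≠ 0, rank(O) = 2 and the system is completely observable.

-81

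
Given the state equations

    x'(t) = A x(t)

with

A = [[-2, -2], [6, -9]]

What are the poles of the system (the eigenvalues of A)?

det(sI - A) = s^2 - (tr A)s + det A, with tr A = (-2) + (-9) = -11 and det A = (-2)·(-9) - (-2)·6 = 18 - (-12) = 30.
So p(s) = det(sI - A) = s^2 + 11s + 30.
Factor s^2 + 11s + 30: two numbers with sum -11 and product 30 are -5 and -6, so s^2 + 11s + 30 = (s + 5)(s + 6).
Hence p(s) = (s + 5) (s + 6), with roots -6, -5.
All eigenvalues have negative real part, so the system is asymptotically stable.

-6, -5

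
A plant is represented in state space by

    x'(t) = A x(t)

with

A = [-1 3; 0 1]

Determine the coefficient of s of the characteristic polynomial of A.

For a 2×2 matrix, det(sI - A) = s^2 - (tr A)s + det A.
tr A = 0, det A = -1.
So p(s) = s^2 - 1.
The coefficient of s is 0.

0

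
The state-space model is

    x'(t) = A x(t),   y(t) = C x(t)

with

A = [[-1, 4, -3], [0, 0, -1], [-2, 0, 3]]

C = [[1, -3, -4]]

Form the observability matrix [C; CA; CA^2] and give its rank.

CA = [[7, 4, -12]]
CA^2 = [[17, 28, -61]]
Observability matrix O = [C; CA; CA^2] = [[1, -3, -4], [7, 4, -12], [17, 28, -61]]
det(O) = 1·(4·(-61) - (-12)·28) - (-3)·(7·(-61) - (-12)·17) + (-4)·(7·28 - 4·17) = 1·92 - (-3)·(-223) + (-4)·128 = -1089 ≠ 0, so rank(O) = 3.
rank(O) = 3 = n, so the pair (A, C) is completely observable.

3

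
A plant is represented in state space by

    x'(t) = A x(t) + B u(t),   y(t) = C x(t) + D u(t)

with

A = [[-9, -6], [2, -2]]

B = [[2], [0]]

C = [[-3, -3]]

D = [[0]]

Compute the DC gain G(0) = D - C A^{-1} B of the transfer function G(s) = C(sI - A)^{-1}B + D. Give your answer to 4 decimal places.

-0.8000

G(0) = C(-A)^{-1}B + D = -C A^{-1} B + D.
det A = 30, so A^{-1} = (1/30)·adj(A) = [[-1/15, 1/5], [-1/15, -3/10]]
A^{-1} B = [-2/15, -2/15]^T
C A^{-1} B = 4/5
G(0) = D - C A^{-1} B = 0 - (4/5) = -4/5 ≈ -0.8000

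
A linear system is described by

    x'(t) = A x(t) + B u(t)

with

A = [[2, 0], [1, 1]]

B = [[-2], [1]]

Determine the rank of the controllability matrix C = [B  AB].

2

AB = [[-4], [-1]]
Controllability matrix C = [B  AB] = [[-2, -4], [1, -1]]
det(C) = (-2)·(-1) - (-4)·1 = 2 - (-4) = 6 ≠ 0, so rank(C) = 2.
rank(C) = 2 = n, so the pair (A, B) is completely controllable.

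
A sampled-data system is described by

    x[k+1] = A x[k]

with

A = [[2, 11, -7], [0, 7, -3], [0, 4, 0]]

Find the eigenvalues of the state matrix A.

det(zI - A) = z^3 - (tr A)z^2 + (M11 + M22 + M33)z - det A, where Mii is the 2×2 principal minor of A obtained by deleting row i and column i.
tr A = 2 + 7 + 0 = 9; M11 = 7·0 - (-3)·4 = 0 - (-12) = 12; M22 = 2·0 - (-7)·0 = 0 - 0 = 0; M33 = 2·7 - 11·0 = 14 - 0 = 14; sum of minors = 26.
det A = 2·(7·0 - (-3)·4) - 11·(0·0 - (-3)·0) + (-7)·(0·4 - 7·0) = 2·12 - 11·0 + (-7)·0 = 24.
So p(z) = det(zI - A) = z^3 - 9z^2 + 26z - 24.
Rational-root test: any integer root divides -24. Testing small divisors, z = 2 works: p(2) = 8 + (-36) + 52 + (-24) = 0, so (z - 2) is a factor.
Dividing, p(z) = (z - 2)(z^2 - 7z + 12).
Factor z^2 - 7z + 12: two numbers with sum 7 and product 12 are 4 and 3, so z^2 - 7z + 12 = (z - 4)(z - 3).
Hence p(z) = (z - 4) (z - 3) (z - 2), with roots 2, 3, 4.

2, 3, 4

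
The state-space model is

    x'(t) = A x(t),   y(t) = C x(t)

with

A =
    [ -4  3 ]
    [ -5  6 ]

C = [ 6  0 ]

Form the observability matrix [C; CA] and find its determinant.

108

CA = [[-24, 18]]
Observability matrix O = [C; CA] = [[6, 0], [-24, 18]]
det(O) = 6·18 - 0·(-24) = 108 - 0 = 108
Since det(O) ≠ 0, rank(O) = 2 and the system is completely observable.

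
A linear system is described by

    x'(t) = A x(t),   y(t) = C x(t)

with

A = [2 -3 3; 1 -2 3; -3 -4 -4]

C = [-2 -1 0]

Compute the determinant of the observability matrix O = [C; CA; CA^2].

-1350

CA = [[-5, 8, -9]]
CA^2 = [[25, 35, 45]]
Observability matrix O = [C; CA; CA^2] = [[-2, -1, 0], [-5, 8, -9], [25, 35, 45]]
Expanding along the first row, det(O) = (-2)·(8·45 - (-9)·35) - (-1)·((-5)·45 - (-9)·25) + 0·((-5)·35 - 8·25) = (-2)·675 - (-1)·0 + 0·(-375) = -1350
Since det(O) ≠ 0, rank(O) = 3 and the system is completely observable.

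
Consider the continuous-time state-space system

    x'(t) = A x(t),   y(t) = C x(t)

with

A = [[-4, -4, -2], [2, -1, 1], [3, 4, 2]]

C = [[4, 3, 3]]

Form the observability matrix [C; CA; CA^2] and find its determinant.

-198

CA = [[-1, -7, 1]]
CA^2 = [[-7, 15, -3]]
Observability matrix O = [C; CA; CA^2] = [[4, 3, 3], [-1, -7, 1], [-7, 15, -3]]
Expanding along the first row, det(O) = 4·((-7)·(-3) - 1·15) - 3·((-1)·(-3) - 1·(-7)) + 3·((-1)·15 - (-7)·(-7)) = 4·6 - 3·10 + 3·(-64) = -198
Since det(O) ≠ 0, rank(O) = 3 and the system is completely observable.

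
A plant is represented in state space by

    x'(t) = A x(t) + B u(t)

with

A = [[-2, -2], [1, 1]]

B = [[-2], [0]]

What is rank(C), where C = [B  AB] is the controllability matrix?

2

AB = [[4], [-2]]
Controllability matrix C = [B  AB] = [[-2, 4], [0, -2]]
det(C) = (-2)·(-2) - 4·0 = 4 - 0 = 4 ≠ 0, so rank(C) = 2.
rank(C) = 2 = n, so the pair (A, B) is completely controllable.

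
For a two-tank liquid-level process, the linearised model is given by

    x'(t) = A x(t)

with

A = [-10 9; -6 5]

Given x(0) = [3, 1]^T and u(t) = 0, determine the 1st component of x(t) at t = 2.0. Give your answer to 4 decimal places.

-0.4040

det(sI - A) = s^2 - (tr A)s + det A, with tr A = (-10) + 5 = -5 and det A = (-10)·5 - 9·(-6) = -50 - (-54) = 4.
So p(s) = det(sI - A) = s^2 + 5s + 4.
Factor s^2 + 5s + 4: two numbers with sum -5 and product 4 are -1 and -4, so s^2 + 5s + 4 = (s + 1)(s + 4).
Hence p(s) = (s + 1) (s + 4), with roots -4, -1.
The eigenvalues -4, -1 are distinct and real, so A is diagonalisable and x(t) = e^{At} x(0) = V diag(e^{λ_i t}) V^{-1} x(0), where the columns of V are the eigenvectors.
λ = -4: A - (-4)I = [[-6, 9], [-6, 9]]. Row 1 gives (-6)·v1 + 9·v2 = 0, so take v_1 = [3, 2]^T.
λ = -1: A - (-1)I = [[-9, 9], [-6, 6]]. Row 1 gives (-9)·v1 + 9·v2 = 0, so take v_2 = [1, 1]^T.
V = [v_1 v_2] = [[3, 1], [2, 1]] has det V = 1, so V^{-1} = adj(V)/det V = [[1, -1], [-2, 3]].
Modal coordinates z(0) = V^{-1} x(0): 1·3 + (-1)·1 = 2; (-2)·3 + 3·1 = -3; so z(0) = [2, -3]^T.
x_1(t) = Σ_i (v_i)_1 · z_i(0) · e^{λ_i t} (row 1 of V times the modal terms).
x_1(2.0) = 3·2·e^{-4·2.0} + 1·(-3)·e^{-1·2.0} = 6·0.000335 + (-3)·0.135335 = -0.4040.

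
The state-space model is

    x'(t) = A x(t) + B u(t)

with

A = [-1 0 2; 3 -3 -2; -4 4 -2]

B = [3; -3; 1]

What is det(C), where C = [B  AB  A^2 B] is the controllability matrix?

AB = [[-1], [16], [-26]]
A^2B = [[-51], [1], [120]]
Controllability matrix C = [B  AB  A^2B] = [[3, -1, -51], [-3, 16, 1], [1, -26, 120]]
Expanding along the first row, det(C) = 3·(16·120 - 1·(-26)) - (-1)·((-3)·120 - 1·1) + (-51)·((-3)·(-26) - 16·1) = 3·1946 - (-1)·(-361) + (-51)·62 = 2315
Since det(C) ≠ 0, rank(C) = 3 and the system is completely controllable.

2315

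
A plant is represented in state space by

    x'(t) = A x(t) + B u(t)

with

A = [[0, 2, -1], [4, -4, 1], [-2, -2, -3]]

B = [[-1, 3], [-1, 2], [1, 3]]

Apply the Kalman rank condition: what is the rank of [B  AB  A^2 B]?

3

AB = [[-3, 1], [1, 7], [1, -19]]
A^2B = [[1, 33], [-15, -43], [1, 41]]
Controllability matrix C = [B  AB  A^2B] = [[-1, 3, -3, 1, 1, 33], [-1, 2, 1, 7, -15, -43], [1, 3, 1, -19, 1, 41]]
Take the 3×3 submatrix of C formed by columns 1, 2, 3: [[-1, 3, -3], [-1, 2, 1], [1, 3, 1]]. Its determinant is (-1)·(2·1 - 1·3) - 3·((-1)·1 - 1·1) + (-3)·((-1)·3 - 2·1) = (-1)·(-1) - 3·(-2) + (-3)·(-5) = 22 ≠ 0.
So rank(C) ≥ 3; since C has 3 rows, rank(C) = 3.
rank(C) = 3 = n, so the pair (A, B) is completely controllable.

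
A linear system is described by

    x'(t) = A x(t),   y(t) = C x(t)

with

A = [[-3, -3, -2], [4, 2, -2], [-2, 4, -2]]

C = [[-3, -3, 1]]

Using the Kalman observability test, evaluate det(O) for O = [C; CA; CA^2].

1738

CA = [[-5, 7, 10]]
CA^2 = [[23, 69, -24]]
Observability matrix O = [C; CA; CA^2] = [[-3, -3, 1], [-5, 7, 10], [23, 69, -24]]
Expanding along the first row, det(O) = (-3)·(7·(-24) - 10·69) - (-3)·((-5)·(-24) - 10·23) + 1·((-5)·69 - 7·23) = (-3)·(-858) - (-3)·(-110) + 1·(-506) = 1738
Since det(O) ≠ 0, rank(O) = 3 and the system is completely observable.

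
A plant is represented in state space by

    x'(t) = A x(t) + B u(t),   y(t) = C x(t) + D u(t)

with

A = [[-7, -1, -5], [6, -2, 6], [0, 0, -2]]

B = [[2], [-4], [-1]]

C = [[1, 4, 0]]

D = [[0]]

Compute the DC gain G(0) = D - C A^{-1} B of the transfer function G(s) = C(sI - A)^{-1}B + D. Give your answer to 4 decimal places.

G(0) = C(-A)^{-1}B + D = -C A^{-1} B + D.
det A = -40, so A^{-1} = (1/-40)·adj(A) = [[-1/10, 1/20, 2/5], [-3/10, -7/20, -3/10], [0, 0, -1/2]]
A^{-1} B = [-4/5, 11/10, 1/2]^T
C A^{-1} B = 18/5
G(0) = D - C A^{-1} B = 0 - (18/5) = -18/5 ≈ -3.6000

-3.6000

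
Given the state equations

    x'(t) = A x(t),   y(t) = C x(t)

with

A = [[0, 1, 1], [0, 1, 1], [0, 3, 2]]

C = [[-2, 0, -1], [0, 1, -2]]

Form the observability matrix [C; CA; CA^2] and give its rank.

CA = [[0, -5, -4], [0, -5, -3]]
CA^2 = [[0, -17, -13], [0, -14, -11]]
Observability matrix O = [C; CA; CA^2] = [[-2, 0, -1], [0, 1, -2], [0, -5, -4], [0, -5, -3], [0, -17, -13], [0, -14, -11]]
Take the 3×3 submatrix of O formed by rows 1, 2, 3: [[-2, 0, -1], [0, 1, -2], [0, -5, -4]]. Its determinant is (-2)·(1·(-4) - (-2)·(-5)) - 0·(0·(-4) - (-2)·0) + (-1)·(0·(-5) - 1·0) = (-2)·(-14) - 0·0 + (-1)·0 = 28 ≠ 0.
So rank(O) ≥ 3; since O has 3 columns, rank(O) = 3.
rank(O) = 3 = n, so the pair (A, C) is completely observable.

3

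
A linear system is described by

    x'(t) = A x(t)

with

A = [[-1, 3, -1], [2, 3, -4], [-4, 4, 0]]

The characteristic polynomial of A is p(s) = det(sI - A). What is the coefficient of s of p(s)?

3

Expand det(sI - A) for the 3×3 matrix.
p(s) = s^3 - 2s^2 + 3s - 12.
(Check: constant term = det(-A) = (-1)^3 det A = -12; coefficient of s^2 = -tr A = -2.)
The coefficient of s is 3.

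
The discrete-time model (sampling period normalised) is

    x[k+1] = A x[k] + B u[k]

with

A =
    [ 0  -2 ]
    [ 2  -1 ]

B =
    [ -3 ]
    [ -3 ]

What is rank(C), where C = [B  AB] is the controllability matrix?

2

AB = [[6], [-3]]
Controllability matrix C = [B  AB] = [[-3, 6], [-3, -3]]
det(C) = (-3)·(-3) - 6·(-3) = 9 - (-18) = 27 ≠ 0, so rank(C) = 2.
rank(C) = 2 = n, so the pair (A, B) is completely controllable.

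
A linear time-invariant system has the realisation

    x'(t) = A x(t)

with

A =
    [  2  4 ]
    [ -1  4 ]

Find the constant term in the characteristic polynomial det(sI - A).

12

For a 2×2 matrix, det(sI - A) = s^2 - (tr A)s + det A.
tr A = 6, det A = 12.
So p(s) = s^2 - 6s + 12.
The constant term is 12.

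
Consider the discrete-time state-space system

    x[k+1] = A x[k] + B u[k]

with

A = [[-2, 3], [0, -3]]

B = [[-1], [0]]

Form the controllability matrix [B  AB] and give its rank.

1

AB = [[2], [0]]
Controllability matrix C = [B  AB] = [[-1, 2], [0, 0]]
Every column of C is a scalar multiple of column 1 = [-1, 0] (multipliers 1, -2), so the columns span a one-dimensional space.
C ≠ 0, hence rank(C) = 1.
rank(C) = 1 < n = 2, so the pair (A, B) is not completely controllable.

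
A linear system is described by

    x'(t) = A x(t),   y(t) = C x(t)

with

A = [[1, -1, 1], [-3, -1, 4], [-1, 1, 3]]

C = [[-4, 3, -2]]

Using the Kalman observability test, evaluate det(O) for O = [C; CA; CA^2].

47

CA = [[-11, -1, 2]]
CA^2 = [[-10, 14, -9]]
Observability matrix O = [C; CA; CA^2] = [[-4, 3, -2], [-11, -1, 2], [-10, 14, -9]]
Expanding along the first row, det(O) = (-4)·((-1)·(-9) - 2·14) - 3·((-11)·(-9) - 2·(-10)) + (-2)·((-11)·14 - (-1)·(-10)) = (-4)·(-19) - 3·119 + (-2)·(-164) = 47
Since det(O) ≠ 0, rank(O) = 3 and the system is completely observable.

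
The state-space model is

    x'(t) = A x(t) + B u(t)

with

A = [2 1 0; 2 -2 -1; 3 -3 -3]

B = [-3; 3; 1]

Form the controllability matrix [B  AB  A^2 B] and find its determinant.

2708

AB = [[-3], [-13], [-21]]
A^2B = [[-19], [41], [93]]
Controllability matrix C = [B  AB  A^2B] = [[-3, -3, -19], [3, -13, 41], [1, -21, 93]]
Expanding along the first row, det(C) = (-3)·((-13)·93 - 41·(-21)) - (-3)·(3·93 - 41·1) + (-19)·(3·(-21) - (-13)·1) = (-3)·(-348) - (-3)·238 + (-19)·(-50) = 2708
Since det(C) ≠ 0, rank(C) = 3 and the system is completely controllable.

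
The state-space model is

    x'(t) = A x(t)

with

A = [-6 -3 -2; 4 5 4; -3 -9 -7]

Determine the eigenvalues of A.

det(sI - A) = s^3 - (tr A)s^2 + (M11 + M22 + M33)s - det A, where Mii is the 2×2 principal minor of A obtained by deleting row i and column i.
tr A = (-6) + 5 + (-7) = -8; M11 = 5·(-7) - 4·(-9) = -35 - (-36) = 1; M22 = (-6)·(-7) - (-2)·(-3) = 42 - 6 = 36; M33 = (-6)·5 - (-3)·4 = -30 - (-12) = -18; sum of minors = 19.
det A = (-6)·(5·(-7) - 4·(-9)) - (-3)·(4·(-7) - 4·(-3)) + (-2)·(4·(-9) - 5·(-3)) = (-6)·1 - (-3)·(-16) + (-2)·(-21) = -12.
So p(s) = det(sI - A) = s^3 + 8s^2 + 19s + 12.
Rational-root test: any integer root divides 12. Testing small divisors, s = -1 works: p(-1) = -1 + 8 + (-19) + 12 = 0, so (s + 1) is a factor.
Dividing, p(s) = (s + 1)(s^2 + 7s + 12).
Factor s^2 + 7s + 12: two numbers with sum -7 and product 12 are -3 and -4, so s^2 + 7s + 12 = (s + 3)(s + 4).
Hence p(s) = (s + 1) (s + 3) (s + 4), with roots -4, -3, -1.
All eigenvalues have negative real part, so the system is asymptotically stable.

-4, -3, -1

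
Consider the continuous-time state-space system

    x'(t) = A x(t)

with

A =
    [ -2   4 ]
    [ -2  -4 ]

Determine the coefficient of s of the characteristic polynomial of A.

6

For a 2×2 matrix, det(sI - A) = s^2 - (tr A)s + det A.
tr A = -6, det A = 16.
So p(s) = s^2 + 6s + 16.
The coefficient of s is 6.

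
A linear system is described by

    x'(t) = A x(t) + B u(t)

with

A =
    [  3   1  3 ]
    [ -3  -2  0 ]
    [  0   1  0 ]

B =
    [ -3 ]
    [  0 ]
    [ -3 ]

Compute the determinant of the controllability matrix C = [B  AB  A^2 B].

AB = [[-18], [9], [0]]
A^2B = [[-45], [36], [9]]
Controllability matrix C = [B  AB  A^2B] = [[-3, -18, -45], [0, 9, 36], [-3, 0, 9]]
Expanding along the first row, det(C) = (-3)·(9·9 - 36·0) - (-18)·(0·9 - 36·(-3)) + (-45)·(0·0 - 9·(-3)) = (-3)·81 - (-18)·108 + (-45)·27 = 486
Since det(C) ≠ 0, rank(C) = 3 and the system is completely controllable.

486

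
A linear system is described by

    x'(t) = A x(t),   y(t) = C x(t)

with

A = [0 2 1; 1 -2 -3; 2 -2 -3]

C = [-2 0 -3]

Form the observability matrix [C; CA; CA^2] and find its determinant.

-732

CA = [[-6, 2, 7]]
CA^2 = [[16, -30, -33]]
Observability matrix O = [C; CA; CA^2] = [[-2, 0, -3], [-6, 2, 7], [16, -30, -33]]
Expanding along the first row, det(O) = (-2)·(2·(-33) - 7·(-30)) - 0·((-6)·(-33) - 7·16) + (-3)·((-6)·(-30) - 2·16) = (-2)·144 - 0·86 + (-3)·148 = -732
Since det(O) ≠ 0, rank(O) = 3 and the system is completely observable.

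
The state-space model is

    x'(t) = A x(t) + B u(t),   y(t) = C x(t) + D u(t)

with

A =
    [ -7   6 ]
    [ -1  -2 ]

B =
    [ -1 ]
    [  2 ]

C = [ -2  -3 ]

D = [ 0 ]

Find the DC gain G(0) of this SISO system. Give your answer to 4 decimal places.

-3.2500

G(0) = C(-A)^{-1}B + D = -C A^{-1} B + D.
det A = 20, so A^{-1} = (1/20)·adj(A) = [[-1/10, -3/10], [1/20, -7/20]]
A^{-1} B = [-1/2, -3/4]^T
C A^{-1} B = 13/4
G(0) = D - C A^{-1} B = 0 - (13/4) = -13/4 ≈ -3.2500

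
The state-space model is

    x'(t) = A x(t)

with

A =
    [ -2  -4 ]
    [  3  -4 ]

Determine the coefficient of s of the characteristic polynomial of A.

6

For a 2×2 matrix, det(sI - A) = s^2 - (tr A)s + det A.
tr A = -6, det A = 20.
So p(s) = s^2 + 6s + 20.
The coefficient of s is 6.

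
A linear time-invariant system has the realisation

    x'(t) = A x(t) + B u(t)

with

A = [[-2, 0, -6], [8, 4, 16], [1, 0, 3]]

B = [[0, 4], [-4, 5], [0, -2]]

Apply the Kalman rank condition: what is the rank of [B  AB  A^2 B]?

2

AB = [[0, 4], [-16, 20], [0, -2]]
A^2B = [[0, 4], [-64, 80], [0, -2]]
Controllability matrix C = [B  AB  A^2B] = [[0, 4, 0, 4, 0, 4], [-4, 5, -16, 20, -64, 80], [0, -2, 0, -2, 0, -2]]
The rows r1, r2, r3 of C are linearly dependent: r1 + 2·r3 = 0 (check each entry), so rank(C) ≤ 2.
The 2×2 minor from rows 1, 2, columns 1, 2 is 0·5 - 4·(-4) = 0 - (-16) = 16 ≠ 0, so rank(C) = 2.
rank(C) = 2 < n = 3, so the pair (A, B) is not completely controllable.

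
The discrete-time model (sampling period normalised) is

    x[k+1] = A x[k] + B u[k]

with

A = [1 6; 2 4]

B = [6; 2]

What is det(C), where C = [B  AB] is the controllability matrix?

84

AB = [[18], [20]]
Controllability matrix C = [B  AB] = [[6, 18], [2, 20]]
det(C) = 6·20 - 18·2 = 120 - 36 = 84
Since det(C) ≠ 0, rank(C) = 2 and the system is completely controllable.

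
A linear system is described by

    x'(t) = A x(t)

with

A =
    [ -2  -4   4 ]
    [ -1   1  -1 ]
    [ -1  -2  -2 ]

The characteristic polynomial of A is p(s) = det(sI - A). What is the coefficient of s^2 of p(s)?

Expand det(sI - A) for the 3×3 matrix.
p(s) = s^3 + 3s^2 - 2s - 24.
(Check: constant term = det(-A) = (-1)^3 det A = -24; coefficient of s^2 = -tr A = 3.)
The coefficient of s^2 is 3.

3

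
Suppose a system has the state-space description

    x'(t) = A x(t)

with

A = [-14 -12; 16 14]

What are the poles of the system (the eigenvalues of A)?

-2, 2

det(sI - A) = s^2 - (tr A)s + det A, with tr A = (-14) + 14 = 0 and det A = (-14)·14 - (-12)·16 = -196 - (-192) = -4.
So p(s) = det(sI - A) = s^2 - 4.
Factor s^2 - 4: two numbers with sum 0 and product -4 are 2 and -2, so s^2 - 4 = (s - 2)(s + 2).
Hence p(s) = (s - 2) (s + 2), with roots -2, 2.
At least one eigenvalue has non-negative real part, so the system is not asymptotically stable.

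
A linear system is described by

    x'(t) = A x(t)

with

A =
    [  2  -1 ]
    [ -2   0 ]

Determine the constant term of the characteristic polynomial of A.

For a 2×2 matrix, det(sI - A) = s^2 - (tr A)s + det A.
tr A = 2, det A = -2.
So p(s) = s^2 - 2s - 2.
The constant term is -2.

-2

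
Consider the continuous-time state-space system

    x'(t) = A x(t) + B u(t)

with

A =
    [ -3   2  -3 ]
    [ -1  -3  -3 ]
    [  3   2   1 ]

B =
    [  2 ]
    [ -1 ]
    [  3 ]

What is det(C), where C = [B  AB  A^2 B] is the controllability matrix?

918

AB = [[-17], [-8], [7]]
A^2B = [[14], [20], [-60]]
Controllability matrix C = [B  AB  A^2B] = [[2, -17, 14], [-1, -8, 20], [3, 7, -60]]
Expanding along the first row, det(C) = 2·((-8)·(-60) - 20·7) - (-17)·((-1)·(-60) - 20·3) + 14·((-1)·7 - (-8)·3) = 2·340 - (-17)·0 + 14·17 = 918
Since det(C) ≠ 0, rank(C) = 3 and the system is completely controllable.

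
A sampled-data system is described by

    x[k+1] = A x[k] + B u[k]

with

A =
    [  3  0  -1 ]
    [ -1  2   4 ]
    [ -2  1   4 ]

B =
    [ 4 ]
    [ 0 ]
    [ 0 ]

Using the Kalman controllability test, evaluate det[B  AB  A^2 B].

-704

AB = [[12], [-4], [-8]]
A^2B = [[44], [-52], [-60]]
Controllability matrix C = [B  AB  A^2B] = [[4, 12, 44], [0, -4, -52], [0, -8, -60]]
Expanding along the first row, det(C) = 4·((-4)·(-60) - (-52)·(-8)) - 12·(0·(-60) - (-52)·0) + 44·(0·(-8) - (-4)·0) = 4·(-176) - 12·0 + 44·0 = -704
Since det(C) ≠ 0, rank(C) = 3 and the system is completely controllable.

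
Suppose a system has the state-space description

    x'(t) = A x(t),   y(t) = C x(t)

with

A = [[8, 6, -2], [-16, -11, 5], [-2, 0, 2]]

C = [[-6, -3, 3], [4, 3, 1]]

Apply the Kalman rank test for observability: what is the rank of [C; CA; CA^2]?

2

CA = [[-6, -3, 3], [-18, -9, 9]]
CA^2 = [[-6, -3, 3], [-18, -9, 9]]
Observability matrix O = [C; CA; CA^2] = [[-6, -3, 3], [4, 3, 1], [-6, -3, 3], [-18, -9, 9], [-6, -3, 3], [-18, -9, 9]]
The columns c1, c2, c3 of O are linearly dependent: 2·c1 - 3·c2 + c3 = 0 (check each entry), so rank(O) ≤ 2.
The 2×2 minor from rows 1, 2, columns 1, 2 is (-6)·3 - (-3)·4 = -18 - (-12) = -6 ≠ 0, so rank(O) = 2.
rank(O) = 2 < n = 3, so the pair (A, C) is not completely observable.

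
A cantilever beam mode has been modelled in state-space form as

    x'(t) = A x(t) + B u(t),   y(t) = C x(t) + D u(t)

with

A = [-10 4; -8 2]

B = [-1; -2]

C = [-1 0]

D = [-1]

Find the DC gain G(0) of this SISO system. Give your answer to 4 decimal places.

G(0) = C(-A)^{-1}B + D = -C A^{-1} B + D.
det A = 12, so A^{-1} = (1/12)·adj(A) = [[1/6, -1/3], [2/3, -5/6]]
A^{-1} B = [1/2, 1]^T
C A^{-1} B = -1/2
G(0) = D - C A^{-1} B = -1 - (-1/2) = -1/2 ≈ -0.5000

-0.5000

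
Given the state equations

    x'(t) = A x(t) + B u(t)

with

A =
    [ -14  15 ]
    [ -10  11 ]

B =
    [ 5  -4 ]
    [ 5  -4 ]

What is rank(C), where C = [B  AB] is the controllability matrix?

1

AB = [[5, -4], [5, -4]]
Controllability matrix C = [B  AB] = [[5, -4, 5, -4], [5, -4, 5, -4]]
Every column of C is a scalar multiple of column 1 = [5, 5] (multipliers 1, -4/5, 1, -4/5), so the columns span a one-dimensional space.
C ≠ 0, hence rank(C) = 1.
rank(C) = 1 < n = 2, so the pair (A, B) is not completely controllable.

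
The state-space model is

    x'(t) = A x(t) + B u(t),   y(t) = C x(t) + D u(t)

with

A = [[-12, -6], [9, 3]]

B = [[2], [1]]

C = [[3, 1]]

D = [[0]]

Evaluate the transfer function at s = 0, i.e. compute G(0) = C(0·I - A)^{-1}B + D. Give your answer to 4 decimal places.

G(0) = C(-A)^{-1}B + D = -C A^{-1} B + D.
det A = 18, so A^{-1} = (1/18)·adj(A) = [[1/6, 1/3], [-1/2, -2/3]]
A^{-1} B = [2/3, -5/3]^T
C A^{-1} B = 1/3
G(0) = D - C A^{-1} B = 0 - (1/3) = -1/3 ≈ -0.3333

-0.3333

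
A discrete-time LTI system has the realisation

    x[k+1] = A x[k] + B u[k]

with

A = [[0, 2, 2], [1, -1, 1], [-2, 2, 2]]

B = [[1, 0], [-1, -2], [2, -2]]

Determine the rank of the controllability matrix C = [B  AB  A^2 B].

AB = [[2, -8], [4, 0], [0, -8]]
A^2B = [[8, -16], [-2, -16], [4, 0]]
Controllability matrix C = [B  AB  A^2B] = [[1, 0, 2, -8, 8, -16], [-1, -2, 4, 0, -2, -16], [2, -2, 0, -8, 4, 0]]
Take the 3×3 submatrix of C formed by columns 1, 2, 3: [[1, 0, 2], [-1, -2, 4], [2, -2, 0]]. Its determinant is 1·((-2)·0 - 4·(-2)) - 0·((-1)·0 - 4·2) + 2·((-1)·(-2) - (-2)·2) = 1·8 - 0·(-8) + 2·6 = 20 ≠ 0.
So rank(C) ≥ 3; since C has 3 rows, rank(C) = 3.
rank(C) = 3 = n, so the pair (A, B) is completely controllable.

3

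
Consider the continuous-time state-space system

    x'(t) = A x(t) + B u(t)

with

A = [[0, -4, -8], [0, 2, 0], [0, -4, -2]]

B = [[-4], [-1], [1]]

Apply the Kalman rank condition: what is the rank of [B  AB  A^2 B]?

2

AB = [[-4], [-2], [2]]
A^2B = [[-8], [-4], [4]]
Controllability matrix C = [B  AB  A^2B] = [[-4, -4, -8], [-1, -2, -4], [1, 2, 4]]
The rows r1, r2, r3 of C are linearly dependent: r2 + r3 = 0 (check each entry), so rank(C) ≤ 2.
The 2×2 minor from rows 1, 2, columns 1, 2 is (-4)·(-2) - (-4)·(-1) = 8 - 4 = 4 ≠ 0, so rank(C) = 2.
rank(C) = 2 < n = 3, so the pair (A, B) is not completely controllable.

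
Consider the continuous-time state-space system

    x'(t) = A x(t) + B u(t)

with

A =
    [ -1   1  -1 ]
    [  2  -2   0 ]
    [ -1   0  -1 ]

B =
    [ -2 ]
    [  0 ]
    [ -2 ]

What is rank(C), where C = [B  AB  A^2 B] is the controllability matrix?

3

AB = [[4], [-4], [4]]
A^2B = [[-12], [16], [-8]]
Controllability matrix C = [B  AB  A^2B] = [[-2, 4, -12], [0, -4, 16], [-2, 4, -8]]
det(C) = (-2)·((-4)·(-8) - 16·4) - 4·(0·(-8) - 16·(-2)) + (-12)·(0·4 - (-4)·(-2)) = (-2)·(-32) - 4·32 + (-12)·(-8) = 32 ≠ 0, so rank(C) = 3.
rank(C) = 3 = n, so the pair (A, B) is completely controllable.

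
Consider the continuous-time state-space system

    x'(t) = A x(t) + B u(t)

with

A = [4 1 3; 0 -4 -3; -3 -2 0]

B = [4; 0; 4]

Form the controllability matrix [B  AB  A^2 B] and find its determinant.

AB = [[28], [-12], [-12]]
A^2B = [[64], [84], [-60]]
Controllability matrix C = [B  AB  A^2B] = [[4, 28, 64], [0, -12, 84], [4, -12, -60]]
Expanding along the first row, det(C) = 4·((-12)·(-60) - 84·(-12)) - 28·(0·(-60) - 84·4) + 64·(0·(-12) - (-12)·4) = 4·1728 - 28·(-336) + 64·48 = 19392
Since det(C) ≠ 0, rank(C) = 3 and the system is completely controllable.

19392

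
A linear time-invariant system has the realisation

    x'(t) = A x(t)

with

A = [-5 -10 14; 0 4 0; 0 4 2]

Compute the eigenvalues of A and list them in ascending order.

det(sI - A) = s^3 - (tr A)s^2 + (M11 + M22 + M33)s - det A, where Mii is the 2×2 principal minor of A obtained by deleting row i and column i.
tr A = (-5) + 4 + 2 = 1; M11 = 4·2 - 0·4 = 8 - 0 = 8; M22 = (-5)·2 - 14·0 = -10 - 0 = -10; M33 = (-5)·4 - (-10)·0 = -20 - 0 = -20; sum of minors = -22.
det A = (-5)·(4·2 - 0·4) - (-10)·(0·2 - 0·0) + 14·(0·4 - 4·0) = (-5)·8 - (-10)·0 + 14·0 = -40.
So p(s) = det(sI - A) = s^3 - s^2 - 22s + 40.
Rational-root test: any integer root divides 40. Testing small divisors, s = 2 works: p(2) = 8 + (-4) + (-44) + 40 = 0, so (s - 2) is a factor.
Dividing, p(s) = (s - 2)(s^2 + s - 20).
Factor s^2 + s - 20: two numbers with sum -1 and product -20 are 4 and -5, so s^2 + s - 20 = (s - 4)(s + 5).
Hence p(s) = (s - 4) (s - 2) (s + 5), with roots -5, 2, 4.
At least one eigenvalue has non-negative real part, so the system is not asymptotically stable.

-5, 2, 4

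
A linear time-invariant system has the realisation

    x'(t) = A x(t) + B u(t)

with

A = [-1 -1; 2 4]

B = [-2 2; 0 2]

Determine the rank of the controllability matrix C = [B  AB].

AB = [[2, -4], [-4, 12]]
Controllability matrix C = [B  AB] = [[-2, 2, 2, -4], [0, 2, -4, 12]]
Take the 2×2 submatrix of C formed by columns 1, 2: [[-2, 2], [0, 2]]. Its determinant is (-2)·2 - 2·0 = -4 - 0 = -4 ≠ 0.
So rank(C) ≥ 2; since C has 2 rows, rank(C) = 2.
rank(C) = 2 = n, so the pair (A, B) is completely controllable.

2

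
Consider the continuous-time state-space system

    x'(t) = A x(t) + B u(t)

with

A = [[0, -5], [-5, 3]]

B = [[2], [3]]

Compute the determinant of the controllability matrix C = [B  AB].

AB = [[-15], [-1]]
Controllability matrix C = [B  AB] = [[2, -15], [3, -1]]
det(C) = 2·(-1) - (-15)·3 = -2 - (-45) = 43
Since det(C) ≠ 0, rank(C) = 2 and the system is completely controllable.

43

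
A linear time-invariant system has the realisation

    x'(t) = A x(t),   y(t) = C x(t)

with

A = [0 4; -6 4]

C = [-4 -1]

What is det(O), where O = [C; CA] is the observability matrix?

86

CA = [[6, -20]]
Observability matrix O = [C; CA] = [[-4, -1], [6, -20]]
det(O) = (-4)·(-20) - (-1)·6 = 80 - (-6) = 86
Since det(O) ≠ 0, rank(O) = 2 and the system is completely observable.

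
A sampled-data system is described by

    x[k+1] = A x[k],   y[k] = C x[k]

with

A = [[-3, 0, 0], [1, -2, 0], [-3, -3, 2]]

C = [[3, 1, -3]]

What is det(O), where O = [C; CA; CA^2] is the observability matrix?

CA = [[1, 7, -6]]
CA^2 = [[22, 4, -12]]
Observability matrix O = [C; CA; CA^2] = [[3, 1, -3], [1, 7, -6], [22, 4, -12]]
Expanding along the first row, det(O) = 3·(7·(-12) - (-6)·4) - 1·(1·(-12) - (-6)·22) + (-3)·(1·4 - 7·22) = 3·(-60) - 1·120 + (-3)·(-150) = 150
Since det(O) ≠ 0, rank(O) = 3 and the system is completely observable.

150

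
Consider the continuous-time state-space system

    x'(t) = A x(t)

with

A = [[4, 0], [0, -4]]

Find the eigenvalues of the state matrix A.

det(sI - A) = s^2 - (tr A)s + det A, with tr A = 4 + (-4) = 0 and det A = 4·(-4) - 0·0 = -16 - 0 = -16.
So p(s) = det(sI - A) = s^2 - 16.
Factor s^2 - 16: two numbers with sum 0 and product -16 are 4 and -4, so s^2 - 16 = (s - 4)(s + 4).
Hence p(s) = (s - 4) (s + 4), with roots -4, 4.
At least one eigenvalue has non-negative real part, so the system is not asymptotically stable.

-4, 4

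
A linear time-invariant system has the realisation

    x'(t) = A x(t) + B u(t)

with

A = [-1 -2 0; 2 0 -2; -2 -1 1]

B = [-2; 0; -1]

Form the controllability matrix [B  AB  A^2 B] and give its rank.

AB = [[2], [-2], [3]]
A^2B = [[2], [-2], [1]]
Controllability matrix C = [B  AB  A^2B] = [[-2, 2, 2], [0, -2, -2], [-1, 3, 1]]
det(C) = (-2)·((-2)·1 - (-2)·3) - 2·(0·1 - (-2)·(-1)) + 2·(0·3 - (-2)·(-1)) = (-2)·4 - 2·(-2) + 2·(-2) = -8 ≠ 0, so rank(C) = 3.
rank(C) = 3 = n, so the pair (A, B) is completely controllable.

3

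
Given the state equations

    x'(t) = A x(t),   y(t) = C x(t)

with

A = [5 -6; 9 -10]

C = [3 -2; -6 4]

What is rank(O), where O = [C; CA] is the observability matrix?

1

CA = [[-3, 2], [6, -4]]
Observability matrix O = [C; CA] = [[3, -2], [-6, 4], [-3, 2], [6, -4]]
Every row of O is a scalar multiple of row 1 = [3, -2] (multipliers 1, -2, -1, 2), so the rows span a one-dimensional space.
O ≠ 0, hence rank(O) = 1.
rank(O) = 1 < n = 2, so the pair (A, C) is not completely observable.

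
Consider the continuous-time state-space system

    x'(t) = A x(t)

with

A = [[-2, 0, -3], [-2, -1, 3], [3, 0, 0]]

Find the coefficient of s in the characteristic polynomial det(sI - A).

Expand det(sI - A) for the 3×3 matrix.
p(s) = s^3 + 3s^2 + 11s + 9.
(Check: constant term = det(-A) = (-1)^3 det A = 9; coefficient of s^2 = -tr A = 3.)
The coefficient of s is 11.

11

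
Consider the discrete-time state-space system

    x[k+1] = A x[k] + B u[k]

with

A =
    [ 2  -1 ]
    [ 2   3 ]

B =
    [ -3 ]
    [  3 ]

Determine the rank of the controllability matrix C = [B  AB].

2

AB = [[-9], [3]]
Controllability matrix C = [B  AB] = [[-3, -9], [3, 3]]
det(C) = (-3)·3 - (-9)·3 = -9 - (-27) = 18 ≠ 0, so rank(C) = 2.
rank(C) = 2 = n, so the pair (A, B) is completely controllable.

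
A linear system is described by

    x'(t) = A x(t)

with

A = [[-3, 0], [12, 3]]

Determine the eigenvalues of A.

-3, 3

det(sI - A) = s^2 - (tr A)s + det A, with tr A = (-3) + 3 = 0 and det A = (-3)·3 - 0·12 = -9 - 0 = -9.
So p(s) = det(sI - A) = s^2 - 9.
Factor s^2 - 9: two numbers with sum 0 and product -9 are 3 and -3, so s^2 - 9 = (s - 3)(s + 3).
Hence p(s) = (s - 3) (s + 3), with roots -3, 3.
At least one eigenvalue has non-negative real part, so the system is not asymptotically stable.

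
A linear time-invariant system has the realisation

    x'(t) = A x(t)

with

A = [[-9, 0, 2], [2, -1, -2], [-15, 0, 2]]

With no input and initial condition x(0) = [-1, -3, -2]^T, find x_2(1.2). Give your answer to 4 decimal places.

det(sI - A) = s^3 - (tr A)s^2 + (M11 + M22 + M33)s - det A, where Mii is the 2×2 principal minor of A obtained by deleting row i and column i.
tr A = (-9) + (-1) + 2 = -8; M11 = (-1)·2 - (-2)·0 = -2 - 0 = -2; M22 = (-9)·2 - 2·(-15) = -18 - (-30) = 12; M33 = (-9)·(-1) - 0·2 = 9 - 0 = 9; sum of minors = 19.
det A = (-9)·((-1)·2 - (-2)·0) - 0·(2·2 - (-2)·(-15)) + 2·(2·0 - (-1)·(-15)) = (-9)·(-2) - 0·(-26) + 2·(-15) = -12.
So p(s) = det(sI - A) = s^3 + 8s^2 + 19s + 12.
Rational-root test: any integer root divides 12. Testing small divisors, s = -1 works: p(-1) = -1 + 8 + (-19) + 12 = 0, so (s + 1) is a factor.
Dividing, p(s) = (s + 1)(s^2 + 7s + 12).
Factor s^2 + 7s + 12: two numbers with sum -7 and product 12 are -3 and -4, so s^2 + 7s + 12 = (s + 3)(s + 4).
Hence p(s) = (s + 1) (s + 3) (s + 4), with roots -4, -3, -1.
The eigenvalues -4, -3, -1 are distinct and real, so A is diagonalisable and x(t) = e^{At} x(0) = V diag(e^{λ_i t}) V^{-1} x(0), where the columns of V are the eigenvectors.
λ = -4: A - (-4)I = [[-5, 0, 2], [2, 3, -2], [-15, 0, 6]]. v must be orthogonal to every row; (row 1) × (row 2) = [-6, -6, -15], so take v_1 = [2, 2, 5]^T.
λ = -3: A - (-3)I = [[-6, 0, 2], [2, 2, -2], [-15, 0, 5]]. v must be orthogonal to every row; (row 1) × (row 2) = [-4, -8, -12], so take v_2 = [1, 2, 3]^T.
λ = -1: A - (-1)I = [[-8, 0, 2], [2, 0, -2], [-15, 0, 3]]. v must be orthogonal to every row; (row 1) × (row 2) = [0, -12, 0], so take v_3 = [0, -1, 0]^T.
V = [v_1 v_2 v_3] = [[2, 1, 0], [2, 2, -1], [5, 3, 0]] has det V = 1, so V^{-1} = adj(V)/det V = [[3, 0, -1], [-5, 0, 2], [-4, -1, 2]].
Modal coordinates z(0) = V^{-1} x(0): 3·(-1) + 0·(-3) + (-1)·(-2) = -1; (-5)·(-1) + 0·(-3) + 2·(-2) = 1; (-4)·(-1) + (-1)·(-3) + 2·(-2) = 3; so z(0) = [-1, 1, 3]^T.
x_2(t) = Σ_i (v_i)_2 · z_i(0) · e^{λ_i t} (row 2 of V times the modal terms).
x_2(1.2) = 2·(-1)·e^{-4·1.2} + 2·1·e^{-3·1.2} + (-1)·3·e^{-1·1.2} = (-2)·0.008230 + 2·0.027324 + (-3)·0.301194 = -0.8654.

-0.8654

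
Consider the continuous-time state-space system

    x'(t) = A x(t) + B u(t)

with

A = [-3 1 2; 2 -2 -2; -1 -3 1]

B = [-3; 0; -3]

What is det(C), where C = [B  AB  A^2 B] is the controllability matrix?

AB = [[3], [0], [0]]
A^2B = [[-9], [6], [-3]]
Controllability matrix C = [B  AB  A^2B] = [[-3, 3, -9], [0, 0, 6], [-3, 0, -3]]
Expanding along the first row, det(C) = (-3)·(0·(-3) - 6·0) - 3·(0·(-3) - 6·(-3)) + (-9)·(0·0 - 0·(-3)) = (-3)·0 - 3·18 + (-9)·0 = -54
Since det(C) ≠ 0, rank(C) = 3 and the system is completely controllable.

-54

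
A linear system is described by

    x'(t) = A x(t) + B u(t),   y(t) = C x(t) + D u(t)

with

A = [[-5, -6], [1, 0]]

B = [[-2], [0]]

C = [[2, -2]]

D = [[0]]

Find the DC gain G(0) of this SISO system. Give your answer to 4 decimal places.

G(0) = C(-A)^{-1}B + D = -C A^{-1} B + D.
det A = 6, so A^{-1} = (1/6)·adj(A) = [[0, 1], [-1/6, -5/6]]
A^{-1} B = [0, 1/3]^T
C A^{-1} B = -2/3
G(0) = D - C A^{-1} B = 0 - (-2/3) = 2/3 ≈ 0.6667

0.6667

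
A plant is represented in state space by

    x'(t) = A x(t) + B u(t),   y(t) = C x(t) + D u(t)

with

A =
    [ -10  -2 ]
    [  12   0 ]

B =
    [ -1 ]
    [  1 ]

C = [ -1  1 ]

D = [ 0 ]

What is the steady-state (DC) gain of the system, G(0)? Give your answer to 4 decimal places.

G(0) = C(-A)^{-1}B + D = -C A^{-1} B + D.
det A = 24, so A^{-1} = (1/24)·adj(A) = [[0, 1/12], [-1/2, -5/12]]
A^{-1} B = [1/12, 1/12]^T
C A^{-1} B = 0
G(0) = D - C A^{-1} B = 0 - (0) = 0

0.0000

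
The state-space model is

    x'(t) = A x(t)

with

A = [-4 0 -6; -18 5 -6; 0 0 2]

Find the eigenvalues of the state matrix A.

-4, 2, 5

det(sI - A) = s^3 - (tr A)s^2 + (M11 + M22 + M33)s - det A, where Mii is the 2×2 principal minor of A obtained by deleting row i and column i.
tr A = (-4) + 5 + 2 = 3; M11 = 5·2 - (-6)·0 = 10 - 0 = 10; M22 = (-4)·2 - (-6)·0 = -8 - 0 = -8; M33 = (-4)·5 - 0·(-18) = -20 - 0 = -20; sum of minors = -18.
det A = (-4)·(5·2 - (-6)·0) - 0·((-18)·2 - (-6)·0) + (-6)·((-18)·0 - 5·0) = (-4)·10 - 0·(-36) + (-6)·0 = -40.
So p(s) = det(sI - A) = s^3 - 3s^2 - 18s + 40.
Rational-root test: any integer root divides 40. Testing small divisors, s = 2 works: p(2) = 8 + (-12) + (-36) + 40 = 0, so (s - 2) is a factor.
Dividing, p(s) = (s - 2)(s^2 - s - 20).
Factor s^2 - s - 20: two numbers with sum 1 and product -20 are 5 and -4, so s^2 - s - 20 = (s - 5)(s + 4).
Hence p(s) = (s - 5) (s - 2) (s + 4), with roots -4, 2, 5.
At least one eigenvalue has non-negative real part, so the system is not asymptotically stable.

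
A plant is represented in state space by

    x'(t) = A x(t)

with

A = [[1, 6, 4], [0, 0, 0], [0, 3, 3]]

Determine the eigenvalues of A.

0, 1, 3

det(sI - A) = s^3 - (tr A)s^2 + (M11 + M22 + M33)s - det A, where Mii is the 2×2 principal minor of A obtained by deleting row i and column i.
tr A = 1 + 0 + 3 = 4; M11 = 0·3 - 0·3 = 0 - 0 = 0; M22 = 1·3 - 4·0 = 3 - 0 = 3; M33 = 1·0 - 6·0 = 0 - 0 = 0; sum of minors = 3.
det A = 1·(0·3 - 0·3) - 6·(0·3 - 0·0) + 4·(0·3 - 0·0) = 1·0 - 6·0 + 4·0 = 0.
So p(s) = det(sI - A) = s^3 - 4s^2 + 3s.
The constant term is 0, so p(s) = s(s^2 - 4s + 3).
Factor s^2 - 4s + 3: two numbers with sum 4 and product 3 are 3 and 1, so s^2 - 4s + 3 = (s - 3)(s - 1).
Hence p(s) = s (s - 3) (s - 1), with roots 0, 1, 3.
At least one eigenvalue has non-negative real part, so the system is not asymptotically stable.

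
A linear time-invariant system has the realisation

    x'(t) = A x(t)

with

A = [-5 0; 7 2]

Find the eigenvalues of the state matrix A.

det(sI - A) = s^2 - (tr A)s + det A, with tr A = (-5) + 2 = -3 and det A = (-5)·2 - 0·7 = -10 - 0 = -10.
So p(s) = det(sI - A) = s^2 + 3s - 10.
Factor s^2 + 3s - 10: two numbers with sum -3 and product -10 are 2 and -5, so s^2 + 3s - 10 = (s - 2)(s + 5).
Hence p(s) = (s - 2) (s + 5), with roots -5, 2.
At least one eigenvalue has non-negative real part, so the system is not asymptotically stable.

-5, 2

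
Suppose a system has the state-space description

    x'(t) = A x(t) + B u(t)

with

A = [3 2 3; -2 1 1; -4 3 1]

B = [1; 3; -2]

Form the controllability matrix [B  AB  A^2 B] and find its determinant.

268

AB = [[3], [-1], [3]]
A^2B = [[16], [-4], [-12]]
Controllability matrix C = [B  AB  A^2B] = [[1, 3, 16], [3, -1, -4], [-2, 3, -12]]
Expanding along the first row, det(C) = 1·((-1)·(-12) - (-4)·3) - 3·(3·(-12) - (-4)·(-2)) + 16·(3·3 - (-1)·(-2)) = 1·24 - 3·(-44) + 16·7 = 268
Since det(C) ≠ 0, rank(C) = 3 and the system is completely controllable.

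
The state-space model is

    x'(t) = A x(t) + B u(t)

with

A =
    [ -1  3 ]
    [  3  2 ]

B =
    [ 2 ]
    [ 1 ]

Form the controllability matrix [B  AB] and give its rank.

2

AB = [[1], [8]]
Controllability matrix C = [B  AB] = [[2, 1], [1, 8]]
det(C) = 2·8 - 1·1 = 16 - 1 = 15 ≠ 0, so rank(C) = 2.
rank(C) = 2 = n, so the pair (A, B) is completely controllable.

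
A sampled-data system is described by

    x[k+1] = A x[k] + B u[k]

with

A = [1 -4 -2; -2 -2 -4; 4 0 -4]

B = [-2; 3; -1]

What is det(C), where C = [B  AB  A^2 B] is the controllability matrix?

-760

AB = [[-12], [2], [-4]]
A^2B = [[-12], [36], [-32]]
Controllability matrix C = [B  AB  A^2B] = [[-2, -12, -12], [3, 2, 36], [-1, -4, -32]]
Expanding along the first row, det(C) = (-2)·(2·(-32) - 36·(-4)) - (-12)·(3·(-32) - 36·(-1)) + (-12)·(3·(-4) - 2·(-1)) = (-2)·80 - (-12)·(-60) + (-12)·(-10) = -760
Since det(C) ≠ 0, rank(C) = 3 and the system is completely controllable.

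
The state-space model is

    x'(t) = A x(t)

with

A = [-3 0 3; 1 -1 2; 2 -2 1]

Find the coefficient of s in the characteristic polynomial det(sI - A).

Expand det(sI - A) for the 3×3 matrix.
p(s) = s^3 + 3s^2 - 3s + 9.
(Check: constant term = det(-A) = (-1)^3 det A = 9; coefficient of s^2 = -tr A = 3.)
The coefficient of s is -3.

-3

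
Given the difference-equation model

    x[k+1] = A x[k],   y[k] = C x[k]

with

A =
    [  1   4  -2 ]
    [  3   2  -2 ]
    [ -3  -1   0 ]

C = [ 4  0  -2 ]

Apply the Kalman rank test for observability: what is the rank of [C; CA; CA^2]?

CA = [[10, 18, -8]]
CA^2 = [[88, 84, -56]]
Observability matrix O = [C; CA; CA^2] = [[4, 0, -2], [10, 18, -8], [88, 84, -56]]
det(O) = 4·(18·(-56) - (-8)·84) - 0·(10·(-56) - (-8)·88) + (-2)·(10·84 - 18·88) = 4·(-336) - 0·144 + (-2)·(-744) = 144 ≠ 0, so rank(O) = 3.
rank(O) = 3 = n, so the pair (A, C) is completely observable.

3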